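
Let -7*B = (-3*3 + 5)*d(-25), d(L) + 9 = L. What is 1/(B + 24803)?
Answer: 7/173485 ≈ 4.0349e-5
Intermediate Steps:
d(L) = -9 + L
B = -136/7 (B = -(-3*3 + 5)*(-9 - 25)/7 = -(-9 + 5)*(-34)/7 = -(-4)*(-34)/7 = -⅐*136 = -136/7 ≈ -19.429)
1/(B + 24803) = 1/(-136/7 + 24803) = 1/(173485/7) = 7/173485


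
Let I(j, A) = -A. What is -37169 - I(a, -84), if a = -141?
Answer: -37253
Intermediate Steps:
-37169 - I(a, -84) = -37169 - (-1)*(-84) = -37169 - 1*84 = -37169 - 84 = -37253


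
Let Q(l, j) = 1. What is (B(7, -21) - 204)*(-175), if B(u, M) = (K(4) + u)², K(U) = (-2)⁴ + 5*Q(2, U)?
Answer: -101500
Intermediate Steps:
K(U) = 21 (K(U) = (-2)⁴ + 5*1 = 16 + 5 = 21)
B(u, M) = (21 + u)²
(B(7, -21) - 204)*(-175) = ((21 + 7)² - 204)*(-175) = (28² - 204)*(-175) = (784 - 204)*(-175) = 580*(-175) = -101500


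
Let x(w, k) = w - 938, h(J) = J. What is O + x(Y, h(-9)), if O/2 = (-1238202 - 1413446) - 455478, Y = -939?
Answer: -6216129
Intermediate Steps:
x(w, k) = -938 + w
O = -6214252 (O = 2*((-1238202 - 1413446) - 455478) = 2*(-2651648 - 455478) = 2*(-3107126) = -6214252)
O + x(Y, h(-9)) = -6214252 + (-938 - 939) = -6214252 - 1877 = -6216129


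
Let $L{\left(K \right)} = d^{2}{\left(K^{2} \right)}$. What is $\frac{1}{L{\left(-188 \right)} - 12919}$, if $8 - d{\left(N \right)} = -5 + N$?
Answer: $\frac{1}{1248266642} \approx 8.0111 \cdot 10^{-10}$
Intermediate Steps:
$d{\left(N \right)} = 13 - N$ ($d{\left(N \right)} = 8 - \left(-5 + N\right) = 13 - N$)
$L{\left(K \right)} = \left(13 - K^{2}\right)^{2}$
$\frac{1}{L{\left(-188 \right)} - 12919} = \frac{1}{\left(-13 + \left(-188\right)^{2}\right)^{2} - 12919} = \frac{1}{\left(-13 + 35344\right)^{2} - 12919} = \frac{1}{35331^{2} - 12919} = \frac{1}{1248279561 - 12919} = \frac{1}{1248266642}$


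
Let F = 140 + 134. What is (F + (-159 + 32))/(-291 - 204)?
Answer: -49/165 ≈ -0.29697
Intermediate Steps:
F = 274
(F + (-159 + 32))/(-291 - 204) = (274 + (-159 + 32))/(-291 - 204) = (274 - 127)/(-495) = 147*(-1/495) = -49/165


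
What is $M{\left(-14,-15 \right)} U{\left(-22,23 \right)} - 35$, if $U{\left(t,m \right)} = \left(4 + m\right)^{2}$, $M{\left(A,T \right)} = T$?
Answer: $-10970$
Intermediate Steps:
$M{\left(-14,-15 \right)} U{\left(-22,23 \right)} - 35 = - 15 \left(4 + 23\right)^{2} - 35 = - 15 \cdot 27^{2} - 35 = \left(-15\right) 729 - 35 = -10935 - 35 = -10970$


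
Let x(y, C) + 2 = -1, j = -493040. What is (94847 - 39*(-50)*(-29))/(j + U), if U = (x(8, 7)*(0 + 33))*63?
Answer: -38297/499277 ≈ -0.076705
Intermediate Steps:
x(y, C) = -3 (x(y, C) = -2 - 1 = -3)
U = -6237 (U = -3*(0 + 33)*63 = -3*33*63 = -99*63 = -6237)
(94847 - 39*(-50)*(-29))/(j + U) = (94847 - 39*(-50)*(-29))/(-493040 - 6237) = (94847 + 1950*(-29))/(-499277) = (94847 - 56550)*(-1/499277) = 38297*(-1/499277) = -38297/499277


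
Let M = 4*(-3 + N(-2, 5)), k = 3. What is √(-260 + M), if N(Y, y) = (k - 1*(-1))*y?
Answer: 8*I*√3 ≈ 13.856*I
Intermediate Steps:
N(Y, y) = 4*y (N(Y, y) = (3 - 1*(-1))*y = (3 + 1)*y = 4*y)
M = 68 (M = 4*(-3 + 4*5) = 4*(-3 + 20) = 4*17 = 68)
√(-260 + M) = √(-260 + 68) = √(-192) = 8*I*√3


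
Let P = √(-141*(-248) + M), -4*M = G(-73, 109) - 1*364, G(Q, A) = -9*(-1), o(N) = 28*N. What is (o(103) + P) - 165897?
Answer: -163013 + √140227/2 ≈ -1.6283e+5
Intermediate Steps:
G(Q, A) = 9
M = 355/4 (M = -(9 - 1*364)/4 = -(9 - 364)/4 = -¼*(-355) = 355/4 ≈ 88.750)
P = √140227/2 (P = √(-141*(-248) + 355/4) = √(34968 + 355/4) = √(140227/4) = √140227/2 ≈ 187.23)
(o(103) + P) - 165897 = (28*103 + √140227/2) - 165897 = (2884 + √140227/2) - 165897 = -163013 + √140227/2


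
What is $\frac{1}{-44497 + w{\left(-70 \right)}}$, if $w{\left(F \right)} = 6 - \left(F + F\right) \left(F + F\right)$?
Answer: $- \frac{1}{64091} \approx -1.5603 \cdot 10^{-5}$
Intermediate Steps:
$w{\left(F \right)} = 6 - 4 F^{2}$ ($w{\left(F \right)} = 6 - 2 F 2 F = 6 - 4 F^{2}$)
$\frac{1}{-44497 + w{\left(-70 \right)}} = \frac{1}{-44497 + \left(6 - 4 \left(-70\right)^{2}\right)} = \frac{1}{-44497 + \left(6 - 19600\right)} = \frac{1}{-44497 - 19594} = \frac{1}{-64091} = - \frac{1}{64091}$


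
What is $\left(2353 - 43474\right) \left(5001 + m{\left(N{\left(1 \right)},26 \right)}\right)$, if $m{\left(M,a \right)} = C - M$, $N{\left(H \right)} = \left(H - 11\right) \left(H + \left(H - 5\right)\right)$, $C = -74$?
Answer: $-201369537$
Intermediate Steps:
$N{\left(H \right)} = \left(-11 + H\right) \left(-5 + 2 H\right)$ ($N{\left(H \right)} = \left(-11 + H\right) \left(H + \left(-5 + H\right)\right) = \left(-11 + H\right) \left(-5 + 2 H\right)$)
$m{\left(M,a \right)} = -74 - M$
$\left(2353 - 43474\right) \left(5001 + m{\left(N{\left(1 \right)},26 \right)}\right) = \left(2353 - 43474\right) \left(5001 - \left(129 - 27 + 2\right)\right) = - 41121 \left(5001 - \left(102 + 2\right)\right) = - 41121 \left(5001 - 104\right) = \left(-41121\right) 4897 = -201369537$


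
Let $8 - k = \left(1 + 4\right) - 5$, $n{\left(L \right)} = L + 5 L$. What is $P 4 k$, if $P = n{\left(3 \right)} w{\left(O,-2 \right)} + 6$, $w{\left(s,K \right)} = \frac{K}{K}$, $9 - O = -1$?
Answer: $768$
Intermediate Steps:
$O = 10$ ($O = 9 - -1 = 9 + 1 = 10$)
$n{\left(L \right)} = 6 L$
$k = 8$ ($k = 8 - \left(\left(1 + 4\right) - 5\right) = 8 - \left(5 - 5\right) = 8 - 0 = 8 + 0 = 8$)
$w{\left(s,K \right)} = 1$
$P = 24$ ($P = 6 \cdot 3 \cdot 1 + 6 = 18 \cdot 1 + 6 = 18 + 6 = 24$)
$P 4 k = 24 \cdot 4 \cdot 8 = 96 \cdot 8 = 768$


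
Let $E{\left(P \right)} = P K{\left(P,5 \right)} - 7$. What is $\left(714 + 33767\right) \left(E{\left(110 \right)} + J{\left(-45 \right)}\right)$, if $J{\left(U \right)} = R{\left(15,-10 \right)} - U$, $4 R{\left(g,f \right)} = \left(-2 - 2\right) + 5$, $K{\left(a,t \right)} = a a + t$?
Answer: $\frac{183657977793}{4} \approx 4.5915 \cdot 10^{10}$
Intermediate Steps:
$K{\left(a,t \right)} = t + a^{2}$ ($K{\left(a,t \right)} = a^{2} + t = t + a^{2}$)
$R{\left(g,f \right)} = \frac{1}{4}$ ($R{\left(g,f \right)} = \frac{\left(-2 - 2\right) + 5}{4} = \frac{-4 + 5}{4} = \frac{1}{4} \cdot 1 = \frac{1}{4}$)
$E{\left(P \right)} = -7 + P \left(5 + P^{2}\right)$ ($E{\left(P \right)} = P \left(5 + P^{2}\right) - 7 = -7 + P \left(5 + P^{2}\right)$)
$J{\left(U \right)} = \frac{1}{4} - U$
$\left(714 + 33767\right) \left(E{\left(110 \right)} + J{\left(-45 \right)}\right) = \left(714 + 33767\right) \left(\left(-7 + 110 \left(5 + 110^{2}\right)\right) + \left(\frac{1}{4} - -45\right)\right) = 34481 \left(\left(-7 + 110 \left(5 + 12100\right)\right) + \left(\frac{1}{4} + 45\right)\right) = 34481 \left(\left(-7 + 110 \cdot 12105\right) + \frac{181}{4}\right) = 34481 \left(\left(-7 + 1331550\right) + \frac{181}{4}\right) = 34481 \left(1331543 + \frac{181}{4}\right) = 34481 \cdot \frac{5326353}{4} = \frac{183657977793}{4}$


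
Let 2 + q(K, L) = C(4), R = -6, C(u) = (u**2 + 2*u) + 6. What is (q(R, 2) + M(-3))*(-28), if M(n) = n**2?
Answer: -1036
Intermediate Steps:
C(u) = 6 + u**2 + 2*u
q(K, L) = 28 (q(K, L) = -2 + (6 + 4**2 + 2*4) = -2 + (6 + 16 + 8) = -2 + 30 = 28)
(q(R, 2) + M(-3))*(-28) = (28 + (-3)**2)*(-28) = (28 + 9)*(-28) = 37*(-28) = -1036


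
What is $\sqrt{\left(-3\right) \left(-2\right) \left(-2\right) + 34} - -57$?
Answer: $57 + \sqrt{22} \approx 61.69$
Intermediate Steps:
$\sqrt{\left(-3\right) \left(-2\right) \left(-2\right) + 34} - -57 = \sqrt{6 \left(-2\right) + 34} + 57 = \sqrt{-12 + 34} + 57 = \sqrt{22} + 57 = 57 + \sqrt{22}$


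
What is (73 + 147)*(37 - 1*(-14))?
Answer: 11220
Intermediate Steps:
(73 + 147)*(37 - 1*(-14)) = 220*(37 + 14) = 220*51 = 11220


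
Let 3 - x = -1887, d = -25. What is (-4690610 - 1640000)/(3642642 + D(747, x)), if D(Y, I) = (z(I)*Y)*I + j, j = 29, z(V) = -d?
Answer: -6330610/38938421 ≈ -0.16258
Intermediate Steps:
x = 1890 (x = 3 - 1*(-1887) = 3 + 1887 = 1890)
z(V) = 25 (z(V) = -1*(-25) = 25)
D(Y, I) = 29 + 25*I*Y (D(Y, I) = (25*Y)*I + 29 = 25*I*Y + 29 = 29 + 25*I*Y)
(-4690610 - 1640000)/(3642642 + D(747, x)) = (-4690610 - 1640000)/(3642642 + (29 + 25*1890*747)) = -6330610/(3642642 + (29 + 35295750)) = -6330610/(3642642 + 35295779) = -6330610/38938421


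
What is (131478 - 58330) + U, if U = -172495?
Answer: -99347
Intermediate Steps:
(131478 - 58330) + U = (131478 - 58330) - 172495 = 73148 - 172495 = -99347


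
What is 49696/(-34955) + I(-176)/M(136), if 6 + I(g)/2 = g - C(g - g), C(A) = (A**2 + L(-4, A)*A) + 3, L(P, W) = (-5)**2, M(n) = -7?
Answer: 12585478/244685 ≈ 51.435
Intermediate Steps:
L(P, W) = 25
C(A) = 3 + A**2 + 25*A (C(A) = (A**2 + 25*A) + 3 = 3 + A**2 + 25*A)
I(g) = -18 + 2*g (I(g) = -12 + 2*(g - (3 + (g - g)**2 + 25*(g - g))) = -12 + 2*(g - (3 + 0**2 + 25*0)) = -12 + 2*(g - (3 + 0 + 0)) = -12 + 2*(g - 1*3) = -12 + 2*(g - 3) = -12 + 2*(-3 + g) = -12 + (-6 + 2*g) = -18 + 2*g)
49696/(-34955) + I(-176)/M(136) = 49696/(-34955) + (-18 + 2*(-176))/(-7) = 49696*(-1/34955) + (-18 - 352)*(-1/7) = -49696/34955 - 370*(-1/7) = -49696/34955 + 370/7 = 12585478/244685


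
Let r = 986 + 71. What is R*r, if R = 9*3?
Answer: 28539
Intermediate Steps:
r = 1057
R = 27
R*r = 27*1057 = 28539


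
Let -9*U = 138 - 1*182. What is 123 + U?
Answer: 1151/9 ≈ 127.89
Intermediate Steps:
U = 44/9 (U = -(138 - 1*182)/9 = -(138 - 182)/9 = -1/9*(-44) = 44/9 ≈ 4.8889)
123 + U = 123 + 44/9 = 1151/9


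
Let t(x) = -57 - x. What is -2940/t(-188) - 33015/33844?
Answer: -103826325/4433564 ≈ -23.418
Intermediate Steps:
-2940/t(-188) - 33015/33844 = -2940/(-57 - 1*(-188)) - 33015/33844 = -2940/(-57 + 188) - 33015*1/33844 = -2940/131 - 33015/33844 = -103826325/4433564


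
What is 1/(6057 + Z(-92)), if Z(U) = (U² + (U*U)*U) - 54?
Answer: -1/764221 ≈ -1.3085e-6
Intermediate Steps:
Z(U) = -54 + U² + U³ (Z(U) = (U² + U²*U) - 54 = (U² + U³) - 54 = -54 + U² + U³)
1/(6057 + Z(-92)) = 1/(6057 + (-54 + (-92)² + (-92)³)) = 1/(6057 + (-54 + 8464 - 778688)) = 1/(6057 - 770278) = 1/(-764221) = -1/764221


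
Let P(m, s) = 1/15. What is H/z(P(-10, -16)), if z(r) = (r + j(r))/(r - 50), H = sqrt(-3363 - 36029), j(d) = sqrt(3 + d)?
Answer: -5992*I*sqrt(424695)/689 + 2996*I*sqrt(2462)/689 ≈ -5451.7*I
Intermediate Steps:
P(m, s) = 1/15
H = 4*I*sqrt(2462) (H = sqrt(-39392) = 4*I*sqrt(2462) ≈ 198.47*I)
z(r) = (r + sqrt(3 + r))/(-50 + r) (z(r) = (r + sqrt(3 + r))/(r - 50) = (r + sqrt(3 + r))/(-50 + r))
H/z(P(-10, -16)) = (4*I*sqrt(2462))/(((1/15 + sqrt(3 + 1/15))/(-50 + 1/15))) = (4*I*sqrt(2462))/(((1/15 + sqrt(46/15))/(-749/15))) = (4*I*sqrt(2462))/((-15*(1/15 + sqrt(690)/15)/749)) = (4*I*sqrt(2462))/(-1/749 - sqrt(690)/749) = 4*I*sqrt(2462)/(-1/749 - sqrt(690)/749)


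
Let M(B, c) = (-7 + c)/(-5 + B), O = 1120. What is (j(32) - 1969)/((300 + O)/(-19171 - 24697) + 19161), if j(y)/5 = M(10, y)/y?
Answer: -690734561/6724426624 ≈ -0.10272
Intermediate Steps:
M(B, c) = (-7 + c)/(-5 + B)
j(y) = 5*(-7/5 + y/5)/y (j(y) = 5*(((-7 + y)/(-5 + 10))/y) = 5*(((-7 + y)/5)/y) = 5*((-7/5 + y/5)/y) = 5*(-7/5 + y/5)/y)
(j(32) - 1969)/((300 + O)/(-19171 - 24697) + 19161) = ((-7 + 32)/32 - 1969)/((300 + 1120)/(-19171 - 24697) + 19161) = ((1/32)*25 - 1969)/(1420/(-43868) + 19161) = (25/32 - 1969)/(1420*(-1/43868) + 19161) = -62983/(32*(-355/10967 + 19161)) = -62983/(32*210138332/10967) = -62983/32*10967/210138332 = -690734561/6724426624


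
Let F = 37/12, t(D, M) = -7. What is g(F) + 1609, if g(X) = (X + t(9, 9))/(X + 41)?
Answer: 851114/529 ≈ 1608.9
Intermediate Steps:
F = 37/12 (F = 37*(1/12) = 37/12 ≈ 3.0833)
g(X) = (-7 + X)/(41 + X) (g(X) = (X - 7)/(X + 41) = (-7 + X)/(41 + X))
g(F) + 1609 = (-7 + 37/12)/(41 + 37/12) + 1609 = -47/12/(529/12) + 1609 = (12/529)*(-47/12) + 1609 = -47/529 + 1609 = 851114/529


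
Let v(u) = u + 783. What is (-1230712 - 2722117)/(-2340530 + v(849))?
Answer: 3952829/2338898 ≈ 1.6900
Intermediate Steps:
v(u) = 783 + u
(-1230712 - 2722117)/(-2340530 + v(849)) = (-1230712 - 2722117)/(-2340530 + (783 + 849)) = -3952829/(-2340530 + 1632) = -3952829/(-2338898) = -3952829*(-1/2338898) = 3952829/2338898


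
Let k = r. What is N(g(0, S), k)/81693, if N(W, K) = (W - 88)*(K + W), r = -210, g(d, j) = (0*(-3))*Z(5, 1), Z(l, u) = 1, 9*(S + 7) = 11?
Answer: 6160/27231 ≈ 0.22621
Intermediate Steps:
S = -52/9 (S = -7 + (⅑)*11 = -7 + 11/9 = -52/9 ≈ -5.7778)
g(d, j) = 0 (g(d, j) = (0*(-3))*1 = 0*1 = 0)
k = -210
N(W, K) = (-88 + W)*(K + W)
N(g(0, S), k)/81693 = (0² - 88*(-210) - 88*0 - 210*0)/81693 = (0 + 18480 + 0 + 0)*(1/81693) = 18480*(1/81693) = 6160/27231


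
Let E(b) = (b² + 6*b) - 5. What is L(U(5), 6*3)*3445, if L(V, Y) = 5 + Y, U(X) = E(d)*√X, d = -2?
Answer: 79235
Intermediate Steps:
E(b) = -5 + b² + 6*b
U(X) = -13*√X (U(X) = (-5 + (-2)² + 6*(-2))*√X = (-5 + 4 - 12)*√X = -13*√X)
L(U(5), 6*3)*3445 = (5 + 6*3)*3445 = (5 + 18)*3445 = 23*3445 = 79235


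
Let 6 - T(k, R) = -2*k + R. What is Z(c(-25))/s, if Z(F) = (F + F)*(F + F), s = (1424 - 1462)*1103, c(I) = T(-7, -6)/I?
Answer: -8/13098125 ≈ -6.1077e-7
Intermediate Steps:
T(k, R) = 6 - R + 2*k (T(k, R) = 6 - (-2*k + R) = 6 - (R - 2*k) = 6 + (-R + 2*k) = 6 - R + 2*k)
c(I) = -2/I (c(I) = (6 - 1*(-6) + 2*(-7))/I = (6 + 6 - 14)/I = -2/I)
s = -41914 (s = -38*1103 = -41914)
Z(F) = 4*F² (Z(F) = (2*F)*(2*F) = 4*F²)
Z(c(-25))/s = (4*(-2/(-25))²)/(-41914) = (4*(-2*(-1/25))²)*(-1/41914) = (4*(2/25)²)*(-1/41914) = (4*(4/625))*(-1/41914) = (16/625)*(-1/41914) = -8/13098125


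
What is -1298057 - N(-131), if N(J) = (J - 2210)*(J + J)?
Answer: -1911399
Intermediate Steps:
N(J) = 2*J*(-2210 + J) (N(J) = (-2210 + J)*(2*J) = 2*J*(-2210 + J))
-1298057 - N(-131) = -1298057 - 2*(-131)*(-2210 - 131) = -1298057 - 2*(-131)*(-2341) = -1298057 - 1*613342 = -1298057 - 613342 = -1911399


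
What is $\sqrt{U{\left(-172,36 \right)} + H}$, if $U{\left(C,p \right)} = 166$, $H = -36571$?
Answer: $3 i \sqrt{4045} \approx 190.8 i$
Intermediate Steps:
$\sqrt{U{\left(-172,36 \right)} + H} = \sqrt{166 - 36571} = \sqrt{-36405} = 3 i \sqrt{4045}$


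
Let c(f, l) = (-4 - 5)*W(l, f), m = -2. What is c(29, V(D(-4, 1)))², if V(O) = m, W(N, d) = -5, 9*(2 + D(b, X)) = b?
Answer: 2025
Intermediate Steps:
D(b, X) = -2 + b/9
V(O) = -2
c(f, l) = 45 (c(f, l) = (-4 - 5)*(-5) = -9*(-5) = 45)
c(29, V(D(-4, 1)))² = 45² = 2025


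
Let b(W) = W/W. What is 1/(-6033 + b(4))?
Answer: -1/6032 ≈ -0.00016578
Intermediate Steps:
b(W) = 1
1/(-6033 + b(4)) = 1/(-6033 + 1) = 1/(-6032) = -1/6032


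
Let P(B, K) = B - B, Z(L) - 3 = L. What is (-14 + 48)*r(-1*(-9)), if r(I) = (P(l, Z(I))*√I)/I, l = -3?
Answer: 0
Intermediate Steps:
Z(L) = 3 + L
P(B, K) = 0
r(I) = 0 (r(I) = (0*√I)/I = 0/I = 0)
(-14 + 48)*r(-1*(-9)) = (-14 + 48)*0 = 34*0 = 0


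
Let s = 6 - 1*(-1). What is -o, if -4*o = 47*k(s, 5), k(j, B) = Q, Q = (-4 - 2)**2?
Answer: 423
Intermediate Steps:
s = 7 (s = 6 + 1 = 7)
Q = 36 (Q = (-6)**2 = 36)
k(j, B) = 36
o = -423 (o = -47*36/4 = -1/4*1692 = -423)
-o = -1*(-423) = 423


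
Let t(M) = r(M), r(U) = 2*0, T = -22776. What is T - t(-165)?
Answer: -22776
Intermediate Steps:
r(U) = 0
t(M) = 0
T - t(-165) = -22776 - 1*0 = -22776 + 0 = -22776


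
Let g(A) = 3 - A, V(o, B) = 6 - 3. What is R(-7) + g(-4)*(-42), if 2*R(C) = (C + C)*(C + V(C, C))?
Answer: -266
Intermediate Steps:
V(o, B) = 3
R(C) = C*(3 + C) (R(C) = ((C + C)*(C + 3))/2 = ((2*C)*(3 + C))/2 = (2*C*(3 + C))/2 = C*(3 + C))
R(-7) + g(-4)*(-42) = -7*(3 - 7) + (3 - 1*(-4))*(-42) = -7*(-4) + (3 + 4)*(-42) = 28 + 7*(-42) = 28 - 294 = -266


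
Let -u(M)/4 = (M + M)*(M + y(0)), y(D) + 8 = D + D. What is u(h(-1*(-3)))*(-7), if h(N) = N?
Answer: -840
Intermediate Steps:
y(D) = -8 + 2*D (y(D) = -8 + (D + D) = -8 + 2*D)
u(M) = -8*M*(-8 + M) (u(M) = -4*(M + M)*(M + (-8 + 2*0)) = -4*2*M*(M + (-8 + 0)) = -4*2*M*(M - 8) = -4*2*M*(-8 + M) = -8*M*(-8 + M))
u(h(-1*(-3)))*(-7) = (8*(-1*(-3))*(8 - (-1)*(-3)))*(-7) = (8*3*(8 - 1*3))*(-7) = (8*3*(8 - 3))*(-7) = (8*3*5)*(-7) = 120*(-7) = -840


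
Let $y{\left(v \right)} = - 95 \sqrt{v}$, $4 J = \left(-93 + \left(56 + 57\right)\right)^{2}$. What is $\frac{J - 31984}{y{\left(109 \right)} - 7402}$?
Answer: $\frac{78668456}{17935293} - \frac{1009660 \sqrt{109}}{17935293} \approx 3.7985$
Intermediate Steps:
$J = 100$ ($J = \frac{\left(-93 + \left(56 + 57\right)\right)^{2}}{4} = \frac{\left(-93 + 113\right)^{2}}{4} = \frac{20^{2}}{4} = \frac{1}{4} \cdot 400 = 100$)
$\frac{J - 31984}{y{\left(109 \right)} - 7402} = \frac{100 - 31984}{- 95 \sqrt{109} - 7402} = - \frac{31884}{-7402 - 95 \sqrt{109}}$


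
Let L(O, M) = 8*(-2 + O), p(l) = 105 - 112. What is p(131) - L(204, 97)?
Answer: -1623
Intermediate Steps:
p(l) = -7
L(O, M) = -16 + 8*O
p(131) - L(204, 97) = -7 - (-16 + 8*204) = -7 - (-16 + 1632) = -7 - 1*1616 = -7 - 1616 = -1623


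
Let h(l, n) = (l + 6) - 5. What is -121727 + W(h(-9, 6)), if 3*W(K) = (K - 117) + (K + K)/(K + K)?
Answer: -365305/3 ≈ -1.2177e+5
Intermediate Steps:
h(l, n) = 1 + l (h(l, n) = (6 + l) - 5 = 1 + l)
W(K) = -116/3 + K/3 (W(K) = ((K - 117) + (K + K)/(K + K))/3 = ((-117 + K) + (2*K)/((2*K)))/3 = ((-117 + K) + (2*K)*(1/(2*K)))/3 = ((-117 + K) + 1)/3 = (-116 + K)/3 = -116/3 + K/3)
-121727 + W(h(-9, 6)) = -121727 + (-116/3 + (1 - 9)/3) = -121727 + (-116/3 + (⅓)*(-8)) = -121727 + (-116/3 - 8/3) = -121727 - 124/3 = -365305/3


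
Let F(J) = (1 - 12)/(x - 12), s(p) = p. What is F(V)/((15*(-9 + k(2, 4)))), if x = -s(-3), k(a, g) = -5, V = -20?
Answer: -11/1890 ≈ -0.0058201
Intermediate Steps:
x = 3 (x = -1*(-3) = 3)
F(J) = 11/9 (F(J) = (1 - 12)/(3 - 12) = -11/(-9) = -11*(-1/9) = 11/9)
F(V)/((15*(-9 + k(2, 4)))) = 11/(9*((15*(-9 - 5)))) = 11/(9*((15*(-14)))) = (11/9)/(-210) = (11/9)*(-1/210) = -11/1890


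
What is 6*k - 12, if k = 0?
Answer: -12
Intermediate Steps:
6*k - 12 = 6*0 - 12 = 0 - 12 = -12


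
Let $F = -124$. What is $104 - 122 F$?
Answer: $15232$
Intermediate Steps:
$104 - 122 F = 104 - -15128 = 104 + 15128 = 15232$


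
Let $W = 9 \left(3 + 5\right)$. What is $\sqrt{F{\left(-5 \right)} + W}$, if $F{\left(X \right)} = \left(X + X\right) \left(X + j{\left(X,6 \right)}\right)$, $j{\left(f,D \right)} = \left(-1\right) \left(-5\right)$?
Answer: $6 \sqrt{2} \approx 8.4853$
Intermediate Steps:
$j{\left(f,D \right)} = 5$
$W = 72$ ($W = 9 \cdot 8 = 72$)
$F{\left(X \right)} = 2 X \left(5 + X\right)$ ($F{\left(X \right)} = \left(X + X\right) \left(X + 5\right) = 2 X \left(5 + X\right)$)
$\sqrt{F{\left(-5 \right)} + W} = \sqrt{2 \left(-5\right) \left(5 - 5\right) + 72} = \sqrt{2 \left(-5\right) 0 + 72} = \sqrt{0 + 72} = \sqrt{72} = 6 \sqrt{2}$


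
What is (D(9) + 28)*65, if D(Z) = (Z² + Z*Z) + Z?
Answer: 12935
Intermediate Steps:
D(Z) = Z + 2*Z² (D(Z) = (Z² + Z²) + Z = 2*Z² + Z = Z + 2*Z²)
(D(9) + 28)*65 = (9*(1 + 2*9) + 28)*65 = (9*(1 + 18) + 28)*65 = (9*19 + 28)*65 = (171 + 28)*65 = 199*65 = 12935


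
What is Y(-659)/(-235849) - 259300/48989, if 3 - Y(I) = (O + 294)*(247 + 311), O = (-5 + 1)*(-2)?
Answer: -52900362343/11554006661 ≈ -4.5785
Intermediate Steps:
O = 8 (O = -4*(-2) = 8)
Y(I) = -168513 (Y(I) = 3 - (8 + 294)*(247 + 311) = 3 - 302*558 = 3 - 1*168516 = 3 - 168516 = -168513)
Y(-659)/(-235849) - 259300/48989 = -168513/(-235849) - 259300/48989 = -168513*(-1/235849) - 259300*1/48989 = 168513/235849 - 259300/48989 = -52900362343/11554006661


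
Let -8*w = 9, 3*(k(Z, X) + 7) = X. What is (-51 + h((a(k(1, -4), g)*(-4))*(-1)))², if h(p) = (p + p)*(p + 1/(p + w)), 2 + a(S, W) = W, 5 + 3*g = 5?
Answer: 33051001/5329 ≈ 6202.1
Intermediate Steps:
g = 0 (g = -5/3 + (⅓)*5 = -5/3 + 5/3 = 0)
k(Z, X) = -7 + X/3
a(S, W) = -2 + W
w = -9/8 (w = -⅛*9 = -9/8 ≈ -1.1250)
h(p) = 2*p*(p + 1/(-9/8 + p)) (h(p) = (p + p)*(p + 1/(p - 9/8)) = (2*p)*(p + 1/(-9/8 + p)) = 2*p*(p + 1/(-9/8 + p)))
(-51 + h((a(k(1, -4), g)*(-4))*(-1)))² = (-51 + 2*(((-2 + 0)*(-4))*(-1))*(8 - 9*(-2 + 0)*(-4)*(-1) + 8*(((-2 + 0)*(-4))*(-1))²)/(-9 + 8*(((-2 + 0)*(-4))*(-1))))² = (-51 + 2*(-2*(-4)*(-1))*(8 - 9*(-2*(-4))*(-1) + 8*(-2*(-4)*(-1))²)/(-9 + 8*(-2*(-4)*(-1))))² = (-51 + 2*(8*(-1))*(8 - 72*(-1) + 8*(8*(-1))²)/(-9 + 8*(8*(-1))))² = (-51 + 2*(-8)*(8 - 9*(-8) + 8*(-8)²)/(-9 + 8*(-8)))² = (-51 + 2*(-8)*(8 + 72 + 8*64)/(-9 - 64))² = (-51 + 2*(-8)*(8 + 72 + 512)/(-73))² = (-51 + 2*(-8)*(-1/73)*592)² = (-51 + 9472/73)² = (5749/73)² = 33051001/5329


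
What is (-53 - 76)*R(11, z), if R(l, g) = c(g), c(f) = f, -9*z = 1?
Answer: 43/3 ≈ 14.333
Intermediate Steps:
z = -⅑ (z = -⅑*1 = -⅑ ≈ -0.11111)
R(l, g) = g
(-53 - 76)*R(11, z) = (-53 - 76)*(-⅑) = -129*(-⅑) = 43/3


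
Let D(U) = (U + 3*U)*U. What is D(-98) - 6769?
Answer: 31647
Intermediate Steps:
D(U) = 4*U**2 (D(U) = (4*U)*U = 4*U**2)
D(-98) - 6769 = 4*(-98)**2 - 6769 = 4*9604 - 6769 = 38416 - 6769 = 31647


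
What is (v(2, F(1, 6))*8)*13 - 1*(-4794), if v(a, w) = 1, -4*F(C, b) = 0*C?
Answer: 4898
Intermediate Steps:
F(C, b) = 0 (F(C, b) = -0*C = -¼*0 = 0)
(v(2, F(1, 6))*8)*13 - 1*(-4794) = (1*8)*13 - 1*(-4794) = 8*13 + 4794 = 104 + 4794 = 4898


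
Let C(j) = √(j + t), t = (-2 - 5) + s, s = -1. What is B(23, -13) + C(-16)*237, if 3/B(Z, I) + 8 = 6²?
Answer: 3/28 + 474*I*√6 ≈ 0.10714 + 1161.1*I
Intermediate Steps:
B(Z, I) = 3/28 (B(Z, I) = 3/(-8 + 6²) = 3/(-8 + 36) = 3/28)
t = -8 (t = (-2 - 5) - 1 = -7 - 1 = -8)
C(j) = √(-8 + j) (C(j) = √(j - 8) = √(-8 + j))
B(23, -13) + C(-16)*237 = 3/28 + √(-8 - 16)*237 = 3/28 + √(-24)*237 = 3/28 + (2*I*√6)*237 = 3/28 + 474*I*√6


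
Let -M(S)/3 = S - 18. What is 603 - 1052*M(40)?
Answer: 70035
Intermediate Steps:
M(S) = 54 - 3*S (M(S) = -3*(S - 18) = -3*(-18 + S) = 54 - 3*S)
603 - 1052*M(40) = 603 - 1052*(54 - 3*40) = 603 - 1052*(54 - 120) = 603 - 1052*(-66) = 603 + 69432 = 70035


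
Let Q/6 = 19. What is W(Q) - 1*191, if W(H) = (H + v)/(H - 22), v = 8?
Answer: -8725/46 ≈ -189.67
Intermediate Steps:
Q = 114 (Q = 6*19 = 114)
W(H) = (8 + H)/(-22 + H) (W(H) = (H + 8)/(H - 22) = (8 + H)/(-22 + H))
W(Q) - 1*191 = (8 + 114)/(-22 + 114) - 1*191 = 122/92 - 191 = (1/92)*122 - 191 = 61/46 - 191 = -8725/46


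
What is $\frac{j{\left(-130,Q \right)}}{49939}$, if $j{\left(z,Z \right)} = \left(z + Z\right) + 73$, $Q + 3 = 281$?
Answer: $\frac{221}{49939} \approx 0.0044254$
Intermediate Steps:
$Q = 278$ ($Q = -3 + 281 = 278$)
$j{\left(z,Z \right)} = 73 + Z + z$ ($j{\left(z,Z \right)} = \left(Z + z\right) + 73 = 73 + Z + z$)
$\frac{j{\left(-130,Q \right)}}{49939} = \frac{73 + 278 - 130}{49939} = 221 \cdot \frac{1}{49939} = \frac{221}{49939}$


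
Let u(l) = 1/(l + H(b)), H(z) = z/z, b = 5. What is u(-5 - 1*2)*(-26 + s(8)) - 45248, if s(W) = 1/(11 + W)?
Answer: -5157779/114 ≈ -45244.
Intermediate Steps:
H(z) = 1
u(l) = 1/(1 + l) (u(l) = 1/(l + 1) = 1/(1 + l))
u(-5 - 1*2)*(-26 + s(8)) - 45248 = (-26 + 1/(11 + 8))/(1 + (-5 - 1*2)) - 45248 = (-26 + 1/19)/(1 + (-5 - 2)) - 45248 = (-26 + 1/19)/(1 - 7) - 45248 = -493/19/(-6) - 45248 = -⅙*(-493/19) - 45248 = 493/114 - 45248 = -5157779/114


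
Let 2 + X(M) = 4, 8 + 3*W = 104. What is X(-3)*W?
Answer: 64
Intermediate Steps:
W = 32 (W = -8/3 + (⅓)*104 = -8/3 + 104/3 = 32)
X(M) = 2 (X(M) = -2 + 4 = 2)
X(-3)*W = 2*32 = 64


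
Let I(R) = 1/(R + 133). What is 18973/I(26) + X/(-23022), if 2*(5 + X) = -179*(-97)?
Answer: 138901239755/46044 ≈ 3.0167e+6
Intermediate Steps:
I(R) = 1/(133 + R)
X = 17353/2 (X = -5 + (-179*(-97))/2 = -5 + (1/2)*17363 = -5 + 17363/2 = 17353/2 ≈ 8676.5)
18973/I(26) + X/(-23022) = 18973/(1/(133 + 26)) + (17353/2)/(-23022) = 18973/(1/159) + (17353/2)*(-1/23022) = 18973/(1/159) - 17353/46044 = 18973*159 - 17353/46044 = 3016707 - 17353/46044 = 138901239755/46044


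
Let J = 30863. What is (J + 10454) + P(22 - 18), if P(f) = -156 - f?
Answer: 41157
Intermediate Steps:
(J + 10454) + P(22 - 18) = (30863 + 10454) + (-156 - (22 - 18)) = 41317 + (-156 - 1*4) = 41317 + (-156 - 4) = 41317 - 160 = 41157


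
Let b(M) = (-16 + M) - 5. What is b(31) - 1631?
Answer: -1621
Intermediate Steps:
b(M) = -21 + M
b(31) - 1631 = (-21 + 31) - 1631 = 10 - 1631 = -1621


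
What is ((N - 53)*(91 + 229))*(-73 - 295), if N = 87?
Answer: -4003840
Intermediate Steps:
((N - 53)*(91 + 229))*(-73 - 295) = ((87 - 53)*(91 + 229))*(-73 - 295) = (34*320)*(-368) = 10880*(-368) = -4003840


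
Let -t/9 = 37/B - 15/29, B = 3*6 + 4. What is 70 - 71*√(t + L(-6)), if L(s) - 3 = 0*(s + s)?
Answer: 70 - 71*I*√3045174/638 ≈ 70.0 - 194.2*I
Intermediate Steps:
L(s) = 3 (L(s) = 3 + 0*(s + s) = 3 + 0*(2*s) = 3 + 0 = 3)
B = 22 (B = 18 + 4 = 22)
t = -6687/638 (t = -9*(37/22 - 15/29) = -9*743/638 = -6687/638 ≈ -10.481)
70 - 71*√(t + L(-6)) = 70 - 71*√(-6687/638 + 3) = 70 - 71*I*√3045174/638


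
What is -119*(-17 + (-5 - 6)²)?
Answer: -12376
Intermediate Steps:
-119*(-17 + (-5 - 6)²) = -119*(-17 + (-11)²) = -119*(-17 + 121) = -119*104 = -12376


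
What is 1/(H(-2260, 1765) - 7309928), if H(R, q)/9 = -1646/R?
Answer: -1130/8260211233 ≈ -1.3680e-7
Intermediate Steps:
H(R, q) = -14814/R (H(R, q) = 9*(-1646/R) = -14814/R)
1/(H(-2260, 1765) - 7309928) = 1/(-14814/(-2260) - 7309928) = 1/(-14814*(-1/2260) - 7309928) = 1/(7407/1130 - 7309928) = 1/(-8260211233/1130) = -1130/8260211233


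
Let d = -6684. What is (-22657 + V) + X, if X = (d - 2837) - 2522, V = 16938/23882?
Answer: -414344231/11941 ≈ -34699.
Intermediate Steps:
V = 8469/11941 (V = 16938*(1/23882) = 8469/11941 ≈ 0.70924)
X = -12043 (X = (-6684 - 2837) - 2522 = -9521 - 2522 = -12043)
(-22657 + V) + X = (-22657 + 8469/11941) - 12043 = -270538768/11941 - 12043 = -414344231/11941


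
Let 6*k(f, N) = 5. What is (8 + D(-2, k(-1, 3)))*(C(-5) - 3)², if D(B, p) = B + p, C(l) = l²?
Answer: 9922/3 ≈ 3307.3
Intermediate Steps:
k(f, N) = ⅚ (k(f, N) = (⅙)*5 = ⅚)
(8 + D(-2, k(-1, 3)))*(C(-5) - 3)² = (8 + (-2 + ⅚))*((-5)² - 3)² = (8 - 7/6)*(25 - 3)² = (41/6)*22² = (41/6)*484 = 9922/3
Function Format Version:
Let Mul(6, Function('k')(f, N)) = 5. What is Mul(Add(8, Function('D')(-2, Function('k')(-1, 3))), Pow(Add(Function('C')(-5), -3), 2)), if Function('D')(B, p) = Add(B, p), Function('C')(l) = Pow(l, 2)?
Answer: Rational(9922, 3) ≈ 3307.3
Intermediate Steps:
Function('k')(f, N) = Rational(5, 6) (Function('k')(f, N) = Mul(Rational(1, 6), 5) = Rational(5, 6))
Mul(Add(8, Function('D')(-2, Function('k')(-1, 3))), Pow(Add(Function('C')(-5), -3), 2)) = Mul(Add(8, Add(-2, Rational(5, 6))), Pow(Add(Pow(-5, 2), -3), 2)) = Mul(Add(8, Rational(-7, 6)), Pow(Add(25, -3), 2)) = Mul(Rational(41, 6), Pow(22, 2)) = Mul(Rational(41, 6), 484) = Rational(9922, 3)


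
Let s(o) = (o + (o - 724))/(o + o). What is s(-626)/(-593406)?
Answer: -247/92868039 ≈ -2.6597e-6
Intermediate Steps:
s(o) = (-724 + 2*o)/(2*o) (s(o) = (o + (-724 + o))/((2*o)) = (-724 + 2*o)*(1/(2*o)) = (-724 + 2*o)/(2*o))
s(-626)/(-593406) = ((-362 - 626)/(-626))/(-593406) = -1/626*(-988)*(-1/593406) = (494/313)*(-1/593406) = -247/92868039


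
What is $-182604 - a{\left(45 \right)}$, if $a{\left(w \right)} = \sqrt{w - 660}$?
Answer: $-182604 - i \sqrt{615} \approx -1.826 \cdot 10^{5} - 24.799 i$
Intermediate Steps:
$a{\left(w \right)} = \sqrt{-660 + w}$
$-182604 - a{\left(45 \right)} = -182604 - \sqrt{-660 + 45} = -182604 - \sqrt{-615} = -182604 - i \sqrt{615}$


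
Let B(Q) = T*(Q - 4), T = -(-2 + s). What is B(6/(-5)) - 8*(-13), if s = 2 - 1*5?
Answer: 78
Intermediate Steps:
s = -3 (s = 2 - 5 = -3)
T = 5 (T = -(-2 - 3) = -1*(-5) = 5)
B(Q) = -20 + 5*Q (B(Q) = 5*(Q - 4) = 5*(-4 + Q) = -20 + 5*Q)
B(6/(-5)) - 8*(-13) = (-20 + 5*(6/(-5))) - 8*(-13) = (-20 + 5*(6*(-1/5))) + 104 = (-20 + 5*(-6/5)) + 104 = (-20 - 6) + 104 = -26 + 104 = 78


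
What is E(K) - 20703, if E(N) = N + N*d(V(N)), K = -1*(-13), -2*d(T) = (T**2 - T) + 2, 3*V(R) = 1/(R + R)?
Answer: -19377931/936 ≈ -20703.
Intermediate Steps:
V(R) = 1/(6*R) (V(R) = 1/(3*(R + R)) = 1/(3*((2*R))) = (1/(2*R))/3 = 1/(6*R))
d(T) = -1 + T/2 - T**2/2 (d(T) = -((T**2 - T) + 2)/2 = -(2 + T**2 - T)/2 = -1 + T/2 - T**2/2)
K = 13
E(N) = N + N*(-1 - 1/(72*N**2) + 1/(12*N)) (E(N) = N + N*(-1 + (1/(6*N))/2 - 1/(36*N**2)/2) = N + N*(-1 + 1/(12*N) - 1/(72*N**2)) = N + N*(-1 - 1/(72*N**2) + 1/(12*N)))
E(K) - 20703 = (1/72)*(-1 + 6*13)/13 - 20703 = (1/72)*(1/13)*(-1 + 78) - 20703 = (1/72)*(1/13)*77 - 20703 = 77/936 - 20703 = -19377931/936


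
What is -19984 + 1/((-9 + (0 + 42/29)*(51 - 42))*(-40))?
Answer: -93525149/4680 ≈ -19984.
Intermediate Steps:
-19984 + 1/((-9 + (0 + 42/29)*(51 - 42))*(-40)) = -19984 + 1/((-9 + (0 + 42*(1/29))*9)*(-40)) = -19984 + 1/((-9 + (0 + 42/29)*9)*(-40)) = -19984 + 1/((-9 + (42/29)*9)*(-40)) = -19984 + 1/((-9 + 378/29)*(-40)) = -19984 + 1/((117/29)*(-40)) = -19984 + 1/(-4680/29) = -19984 - 29/4680 = -93525149/4680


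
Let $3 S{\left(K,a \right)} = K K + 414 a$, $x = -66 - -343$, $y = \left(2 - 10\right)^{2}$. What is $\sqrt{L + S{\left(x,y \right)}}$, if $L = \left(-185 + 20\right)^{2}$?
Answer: $\frac{430 \sqrt{3}}{3} \approx 248.26$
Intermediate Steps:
$y = 64$ ($y = \left(-8\right)^{2} = 64$)
$x = 277$ ($x = -66 + 343 = 277$)
$S{\left(K,a \right)} = 138 a + \frac{K^{2}}{3}$ ($S{\left(K,a \right)} = \frac{K K + 414 a}{3} = \frac{K^{2} + 414 a}{3} = 138 a + \frac{K^{2}}{3}$)
$L = 27225$ ($L = \left(-165\right)^{2} = 27225$)
$\sqrt{L + S{\left(x,y \right)}} = \sqrt{27225 + \left(138 \cdot 64 + \frac{277^{2}}{3}\right)} = \sqrt{27225 + \left(8832 + \frac{1}{3} \cdot 76729\right)} = \sqrt{27225 + \left(8832 + \frac{76729}{3}\right)} = \sqrt{27225 + \frac{103225}{3}} = \sqrt{\frac{184900}{3}} = \frac{430 \sqrt{3}}{3}$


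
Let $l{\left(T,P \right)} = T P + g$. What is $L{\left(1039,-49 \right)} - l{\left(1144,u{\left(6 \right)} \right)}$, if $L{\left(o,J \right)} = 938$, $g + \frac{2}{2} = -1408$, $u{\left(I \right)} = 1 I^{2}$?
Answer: $-38837$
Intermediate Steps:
$u{\left(I \right)} = I^{2}$
$g = -1409$ ($g = -1 - 1408 = -1409$)
$l{\left(T,P \right)} = -1409 + P T$ ($l{\left(T,P \right)} = T P - 1409 = P T - 1409 = -1409 + P T$)
$L{\left(1039,-49 \right)} - l{\left(1144,u{\left(6 \right)} \right)} = 938 - \left(-1409 + 6^{2} \cdot 1144\right) = 938 - \left(-1409 + 36 \cdot 1144\right) = 938 - \left(-1409 + 41184\right) = 938 - 39775 = -38837$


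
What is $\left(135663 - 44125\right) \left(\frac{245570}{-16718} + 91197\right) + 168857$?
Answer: $\frac{5367002202639}{643} \approx 8.3468 \cdot 10^{9}$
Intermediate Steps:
$\left(135663 - 44125\right) \left(\frac{245570}{-16718} + 91197\right) + 168857 = 91538 \left(245570 \left(- \frac{1}{16718}\right) + 91197\right) + 168857 = 91538 \left(- \frac{9445}{643} + 91197\right) + 168857 = 91538 \cdot \frac{58630226}{643} + 168857 = \frac{5366893627588}{643} + 168857 = \frac{5367002202639}{643}$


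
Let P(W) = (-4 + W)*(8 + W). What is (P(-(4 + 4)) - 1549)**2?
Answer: 2399401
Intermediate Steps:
(P(-(4 + 4)) - 1549)**2 = ((-32 + (-(4 + 4))**2 + 4*(-(4 + 4))) - 1549)**2 = ((-32 + (-1*8)**2 + 4*(-1*8)) - 1549)**2 = ((-32 + (-8)**2 + 4*(-8)) - 1549)**2 = ((-32 + 64 - 32) - 1549)**2 = (0 - 1549)**2 = (-1549)**2 = 2399401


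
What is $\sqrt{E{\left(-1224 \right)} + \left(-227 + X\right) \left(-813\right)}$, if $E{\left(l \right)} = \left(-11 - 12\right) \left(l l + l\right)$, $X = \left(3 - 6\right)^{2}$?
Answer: $i \sqrt{34252662} \approx 5852.6 i$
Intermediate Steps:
$X = 9$ ($X = \left(-3\right)^{2} = 9$)
$E{\left(l \right)} = - 23 l - 23 l^{2}$ ($E{\left(l \right)} = - 23 \left(l^{2} + l\right) = - 23 \left(l + l^{2}\right) = - 23 l - 23 l^{2}$)
$\sqrt{E{\left(-1224 \right)} + \left(-227 + X\right) \left(-813\right)} = \sqrt{\left(-23\right) \left(-1224\right) \left(1 - 1224\right) + \left(-227 + 9\right) \left(-813\right)} = \sqrt{\left(-23\right) \left(-1224\right) \left(-1223\right) - -177234} = \sqrt{-34429896 + 177234} = \sqrt{-34252662} = i \sqrt{34252662}$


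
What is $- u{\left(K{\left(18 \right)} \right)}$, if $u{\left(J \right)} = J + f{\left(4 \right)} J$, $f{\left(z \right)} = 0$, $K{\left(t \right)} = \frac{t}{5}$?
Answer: $- \frac{18}{5} \approx -3.6$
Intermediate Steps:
$K{\left(t \right)} = \frac{t}{5}$ ($K{\left(t \right)} = t \frac{1}{5} = \frac{t}{5}$)
$u{\left(J \right)} = J$ ($u{\left(J \right)} = J + 0 J = J + 0 = J$)
$- u{\left(K{\left(18 \right)} \right)} = - \frac{18}{5}$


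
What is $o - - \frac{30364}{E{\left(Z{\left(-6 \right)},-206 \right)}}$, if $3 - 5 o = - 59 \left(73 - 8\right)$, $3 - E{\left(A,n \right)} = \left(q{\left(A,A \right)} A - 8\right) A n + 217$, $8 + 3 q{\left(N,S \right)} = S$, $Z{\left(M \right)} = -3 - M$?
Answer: $\frac{7876001}{10310} \approx 763.92$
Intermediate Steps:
$q{\left(N,S \right)} = - \frac{8}{3} + \frac{S}{3}$
$E{\left(A,n \right)} = -214 - A n \left(-8 + A \left(- \frac{8}{3} + \frac{A}{3}\right)\right)$ ($E{\left(A,n \right)} = 3 - \left(\left(\left(- \frac{8}{3} + \frac{A}{3}\right) A - 8\right) A n + 217\right) = 3 - \left(\left(A \left(- \frac{8}{3} + \frac{A}{3}\right) - 8\right) A n + 217\right) = 3 - \left(\left(-8 + A \left(- \frac{8}{3} + \frac{A}{3}\right)\right) A n + 217\right) = 3 - \left(A \left(-8 + A \left(- \frac{8}{3} + \frac{A}{3}\right)\right) n + 217\right) = 3 - \left(A n \left(-8 + A \left(- \frac{8}{3} + \frac{A}{3}\right)\right) + 217\right) = 3 - \left(217 + A n \left(-8 + A \left(- \frac{8}{3} + \frac{A}{3}\right)\right)\right) = -214 - A n \left(-8 + A \left(- \frac{8}{3} + \frac{A}{3}\right)\right)$)
$o = \frac{3838}{5}$ ($o = \frac{3}{5} - \frac{\left(-59\right) \left(73 - 8\right)}{5} = \frac{3}{5} - \frac{\left(-59\right) 65}{5} = \frac{3}{5} - -767 = \frac{3}{5} + 767 = \frac{3838}{5} \approx 767.6$)
$o - - \frac{30364}{E{\left(Z{\left(-6 \right)},-206 \right)}} = \frac{3838}{5} - - \frac{30364}{-214 + 8 \left(-3 - -6\right) \left(-206\right) - - \frac{206 \left(-3 - -6\right)^{2} \left(-8 - -3\right)}{3}} = \frac{3838}{5} - - \frac{30364}{-214 + 8 \left(-3 + 6\right) \left(-206\right) - - \frac{206 \left(-3 + 6\right)^{2} \left(-8 + \left(-3 + 6\right)\right)}{3}} = \frac{3838}{5} - - \frac{30364}{-214 + 8 \cdot 3 \left(-206\right) - - \frac{206 \cdot 3^{2} \left(-8 + 3\right)}{3}} = \frac{3838}{5} - - \frac{30364}{-214 - 4944 - \left(- \frac{206}{3}\right) 9 \left(-5\right)} = \frac{3838}{5} - - \frac{30364}{-214 - 4944 - 3090} = \frac{3838}{5} - - \frac{30364}{-8248} = \frac{3838}{5} - \left(-30364\right) \left(- \frac{1}{8248}\right) = \frac{3838}{5} - \frac{7591}{2062} = \frac{7876001}{10310}$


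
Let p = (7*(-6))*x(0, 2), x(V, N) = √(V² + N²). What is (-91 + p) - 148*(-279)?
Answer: 41117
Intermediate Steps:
x(V, N) = √(N² + V²)
p = -84 (p = (7*(-6))*√(2² + 0²) = -42*√(4 + 0) = -42*√4 = -42*2 = -84)
(-91 + p) - 148*(-279) = (-91 - 84) - 148*(-279) = -175 + 41292 = 41117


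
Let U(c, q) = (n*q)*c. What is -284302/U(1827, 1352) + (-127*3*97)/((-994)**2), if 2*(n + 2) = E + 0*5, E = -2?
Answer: 62836699/65371919886 ≈ 0.00096122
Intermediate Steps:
n = -3 (n = -2 + (-2 + 0*5)/2 = -2 + (-2 + 0)/2 = -2 + (1/2)*(-2) = -2 - 1 = -3)
U(c, q) = -3*c*q (U(c, q) = (-3*q)*c = -3*c*q)
-284302/U(1827, 1352) + (-127*3*97)/((-994)**2) = -284302/((-3*1827*1352)) + (-127*3*97)/((-994)**2) = -284302/(-7410312) - 381*97/988036 = -284302*(-1/7410312) - 36957*1/988036 = 142151/3705156 - 36957/988036 = 62836699/65371919886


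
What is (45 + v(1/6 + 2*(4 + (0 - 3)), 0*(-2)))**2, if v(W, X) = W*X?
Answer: 2025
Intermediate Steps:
(45 + v(1/6 + 2*(4 + (0 - 3)), 0*(-2)))**2 = (45 + (1/6 + 2*(4 + (0 - 3)))*(0*(-2)))**2 = (45 + (1/6 + 2*(4 - 3))*0)**2 = (45 + (1/6 + 2*1)*0)**2 = (45 + (1/6 + 2)*0)**2 = (45 + (13/6)*0)**2 = (45 + 0)**2 = 45**2 = 2025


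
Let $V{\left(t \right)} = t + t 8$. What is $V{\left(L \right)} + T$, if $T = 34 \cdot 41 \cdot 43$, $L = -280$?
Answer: $57422$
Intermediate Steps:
$V{\left(t \right)} = 9 t$ ($V{\left(t \right)} = t + 8 t = 9 t$)
$T = 59942$ ($T = 1394 \cdot 43 = 59942$)
$V{\left(L \right)} + T = 9 \left(-280\right) + 59942 = -2520 + 59942 = 57422$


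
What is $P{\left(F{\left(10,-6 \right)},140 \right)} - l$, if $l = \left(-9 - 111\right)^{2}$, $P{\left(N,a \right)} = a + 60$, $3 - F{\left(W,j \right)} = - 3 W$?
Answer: $-14200$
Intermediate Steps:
$F{\left(W,j \right)} = 3 + 3 W$ ($F{\left(W,j \right)} = 3 - - 3 W = 3 + 3 W$)
$P{\left(N,a \right)} = 60 + a$
$l = 14400$ ($l = \left(-120\right)^{2} = 14400$)
$P{\left(F{\left(10,-6 \right)},140 \right)} - l = \left(60 + 140\right) - 14400 = 200 - 14400 = -14200$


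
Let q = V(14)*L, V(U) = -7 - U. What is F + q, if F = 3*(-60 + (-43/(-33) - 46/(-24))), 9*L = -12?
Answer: -6263/44 ≈ -142.34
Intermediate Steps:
L = -4/3 (L = (1/9)*(-12) = -4/3 ≈ -1.3333)
q = 28 (q = (-7 - 1*14)*(-4/3) = (-7 - 14)*(-4/3) = -21*(-4/3) = 28)
F = -7495/44 (F = 3*(-60 + (-43*(-1/33) - 46*(-1/24))) = 3*(-60 + (43/33 + 23/12)) = 3*(-60 + 425/132) = 3*(-7495/132) = -7495/44 ≈ -170.34)
F + q = -7495/44 + 28 = -6263/44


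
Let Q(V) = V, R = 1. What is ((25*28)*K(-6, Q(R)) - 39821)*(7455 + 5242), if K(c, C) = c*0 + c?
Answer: -558934637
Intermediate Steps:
K(c, C) = c (K(c, C) = 0 + c = c)
((25*28)*K(-6, Q(R)) - 39821)*(7455 + 5242) = ((25*28)*(-6) - 39821)*(7455 + 5242) = (700*(-6) - 39821)*12697 = (-4200 - 39821)*12697 = -44021*12697 = -558934637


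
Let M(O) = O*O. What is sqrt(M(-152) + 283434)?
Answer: sqrt(306538) ≈ 553.66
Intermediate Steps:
M(O) = O**2
sqrt(M(-152) + 283434) = sqrt((-152)**2 + 283434) = sqrt(23104 + 283434) = sqrt(306538)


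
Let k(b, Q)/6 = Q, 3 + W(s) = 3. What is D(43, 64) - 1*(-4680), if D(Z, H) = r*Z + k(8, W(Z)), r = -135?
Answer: -1125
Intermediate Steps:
W(s) = 0 (W(s) = -3 + 3 = 0)
k(b, Q) = 6*Q
D(Z, H) = -135*Z (D(Z, H) = -135*Z + 6*0 = -135*Z + 0 = -135*Z)
D(43, 64) - 1*(-4680) = -135*43 - 1*(-4680) = -5805 + 4680 = -1125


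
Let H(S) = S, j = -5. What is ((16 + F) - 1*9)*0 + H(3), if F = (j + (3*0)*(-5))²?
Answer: 3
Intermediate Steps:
F = 25 (F = (-5 + (3*0)*(-5))² = (-5 + 0*(-5))² = (-5 + 0)² = (-5)² = 25)
((16 + F) - 1*9)*0 + H(3) = ((16 + 25) - 1*9)*0 + 3 = (41 - 9)*0 + 3 = 32*0 + 3 = 0 + 3 = 3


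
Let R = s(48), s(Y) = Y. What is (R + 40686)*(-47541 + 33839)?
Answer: -558137268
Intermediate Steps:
R = 48
(R + 40686)*(-47541 + 33839) = (48 + 40686)*(-47541 + 33839) = 40734*(-13702) = -558137268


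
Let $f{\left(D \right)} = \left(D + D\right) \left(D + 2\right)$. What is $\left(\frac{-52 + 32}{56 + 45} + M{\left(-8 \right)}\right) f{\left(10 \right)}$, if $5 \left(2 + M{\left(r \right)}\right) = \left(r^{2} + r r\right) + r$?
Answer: $\frac{528480}{101} \approx 5232.5$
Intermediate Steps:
$f{\left(D \right)} = 2 D \left(2 + D\right)$
$M{\left(r \right)} = -2 + \frac{r}{5} + \frac{2 r^{2}}{5}$ ($M{\left(r \right)} = -2 + \frac{\left(r^{2} + r r\right) + r}{5} = -2 + \frac{\left(r^{2} + r^{2}\right) + r}{5} = -2 + \frac{2 r^{2} + r}{5} = -2 + \frac{r + 2 r^{2}}{5} = -2 + \left(\frac{r}{5} + \frac{2 r^{2}}{5}\right) = -2 + \frac{r}{5} + \frac{2 r^{2}}{5}$)
$\left(\frac{-52 + 32}{56 + 45} + M{\left(-8 \right)}\right) f{\left(10 \right)} = \left(\frac{-52 + 32}{56 + 45} + \left(-2 + \frac{1}{5} \left(-8\right) + \frac{2 \left(-8\right)^{2}}{5}\right)\right) 2 \cdot 10 \left(2 + 10\right) = \left(- \frac{20}{101} - -22\right) 2 \cdot 10 \cdot 12 = \left(\left(-20\right) \frac{1}{101} - -22\right) 240 = \left(- \frac{20}{101} + 22\right) 240 = \frac{2202}{101} \cdot 240 = \frac{528480}{101}$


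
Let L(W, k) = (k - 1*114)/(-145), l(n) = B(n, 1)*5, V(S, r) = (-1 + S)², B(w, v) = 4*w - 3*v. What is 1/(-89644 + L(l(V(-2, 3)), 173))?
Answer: -145/12998439 ≈ -1.1155e-5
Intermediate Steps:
B(w, v) = -3*v + 4*w
l(n) = -15 + 20*n (l(n) = (-3*1 + 4*n)*5 = (-3 + 4*n)*5 = -15 + 20*n)
L(W, k) = 114/145 - k/145 (L(W, k) = (k - 114)*(-1/145) = (-114 + k)*(-1/145) = 114/145 - k/145)
1/(-89644 + L(l(V(-2, 3)), 173)) = 1/(-89644 + (114/145 - 1/145*173)) = 1/(-89644 + (114/145 - 173/145)) = 1/(-89644 - 59/145) = 1/(-12998439/145) = -145/12998439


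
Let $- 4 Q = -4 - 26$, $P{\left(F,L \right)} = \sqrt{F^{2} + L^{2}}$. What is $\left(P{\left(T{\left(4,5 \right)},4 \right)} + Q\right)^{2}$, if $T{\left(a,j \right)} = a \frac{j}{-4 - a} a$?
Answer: $\frac{689}{4} + 30 \sqrt{29} \approx 333.8$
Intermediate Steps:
$T{\left(a,j \right)} = \frac{j a^{2}}{-4 - a}$ ($T{\left(a,j \right)} = \frac{a j}{-4 - a} a = \frac{j a^{2}}{-4 - a}$)
$Q = \frac{15}{2}$ ($Q = - \frac{-4 - 26}{4} = \left(- \frac{1}{4}\right) \left(-30\right) = \frac{15}{2} \approx 7.5$)
$\left(P{\left(T{\left(4,5 \right)},4 \right)} + Q\right)^{2} = \left(\sqrt{\left(\left(-1\right) 5 \cdot 4^{2} \frac{1}{4 + 4}\right)^{2} + 4^{2}} + \frac{15}{2}\right)^{2} = \left(\sqrt{\left(\left(-1\right) 5 \cdot 16 \cdot \frac{1}{8}\right)^{2} + 16} + \frac{15}{2}\right)^{2} = \left(\sqrt{\left(-10\right)^{2} + 16} + \frac{15}{2}\right)^{2} = \left(\sqrt{100 + 16} + \frac{15}{2}\right)^{2} = \left(\sqrt{116} + \frac{15}{2}\right)^{2} = \left(2 \sqrt{29} + \frac{15}{2}\right)^{2} = \left(\frac{15}{2} + 2 \sqrt{29}\right)^{2}$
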